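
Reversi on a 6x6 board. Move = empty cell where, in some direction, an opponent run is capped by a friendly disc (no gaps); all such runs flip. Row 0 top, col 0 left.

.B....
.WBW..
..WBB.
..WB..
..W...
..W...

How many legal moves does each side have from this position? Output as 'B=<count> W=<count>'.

Answer: B=9 W=8

Derivation:
-- B to move --
(0,0): flips 2 -> legal
(0,2): flips 1 -> legal
(0,3): flips 1 -> legal
(0,4): no bracket -> illegal
(1,0): flips 1 -> legal
(1,4): flips 1 -> legal
(2,0): no bracket -> illegal
(2,1): flips 2 -> legal
(3,1): flips 1 -> legal
(4,1): flips 1 -> legal
(4,3): no bracket -> illegal
(5,1): flips 1 -> legal
(5,3): no bracket -> illegal
B mobility = 9
-- W to move --
(0,0): no bracket -> illegal
(0,2): flips 1 -> legal
(0,3): no bracket -> illegal
(1,0): no bracket -> illegal
(1,4): flips 1 -> legal
(1,5): flips 2 -> legal
(2,1): no bracket -> illegal
(2,5): flips 2 -> legal
(3,4): flips 1 -> legal
(3,5): flips 1 -> legal
(4,3): flips 2 -> legal
(4,4): flips 1 -> legal
W mobility = 8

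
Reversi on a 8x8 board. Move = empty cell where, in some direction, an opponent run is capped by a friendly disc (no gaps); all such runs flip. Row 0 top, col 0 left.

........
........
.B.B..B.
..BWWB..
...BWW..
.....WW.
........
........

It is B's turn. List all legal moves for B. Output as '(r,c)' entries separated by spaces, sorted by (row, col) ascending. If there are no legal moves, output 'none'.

(2,2): no bracket -> illegal
(2,4): no bracket -> illegal
(2,5): flips 1 -> legal
(3,6): no bracket -> illegal
(4,2): no bracket -> illegal
(4,6): flips 2 -> legal
(4,7): no bracket -> illegal
(5,3): flips 1 -> legal
(5,4): no bracket -> illegal
(5,7): no bracket -> illegal
(6,4): no bracket -> illegal
(6,5): flips 2 -> legal
(6,6): no bracket -> illegal
(6,7): flips 3 -> legal

Answer: (2,5) (4,6) (5,3) (6,5) (6,7)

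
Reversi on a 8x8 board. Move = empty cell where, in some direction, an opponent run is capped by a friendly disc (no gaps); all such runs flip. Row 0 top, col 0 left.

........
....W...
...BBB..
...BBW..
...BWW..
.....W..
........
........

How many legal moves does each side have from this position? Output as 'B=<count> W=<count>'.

-- B to move --
(0,3): flips 1 -> legal
(0,4): flips 1 -> legal
(0,5): flips 1 -> legal
(1,3): no bracket -> illegal
(1,5): no bracket -> illegal
(2,6): no bracket -> illegal
(3,6): flips 1 -> legal
(4,6): flips 3 -> legal
(5,3): no bracket -> illegal
(5,4): flips 1 -> legal
(5,6): flips 1 -> legal
(6,4): no bracket -> illegal
(6,5): flips 3 -> legal
(6,6): flips 2 -> legal
B mobility = 9
-- W to move --
(1,2): flips 2 -> legal
(1,3): flips 1 -> legal
(1,5): flips 1 -> legal
(1,6): no bracket -> illegal
(2,2): flips 1 -> legal
(2,6): no bracket -> illegal
(3,2): flips 3 -> legal
(3,6): flips 1 -> legal
(4,2): flips 1 -> legal
(5,2): no bracket -> illegal
(5,3): no bracket -> illegal
(5,4): no bracket -> illegal
W mobility = 7

Answer: B=9 W=7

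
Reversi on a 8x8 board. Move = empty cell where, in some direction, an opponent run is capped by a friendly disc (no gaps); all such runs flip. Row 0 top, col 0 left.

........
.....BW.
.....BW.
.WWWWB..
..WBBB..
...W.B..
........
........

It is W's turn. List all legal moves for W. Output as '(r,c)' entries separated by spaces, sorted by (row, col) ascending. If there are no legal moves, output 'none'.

(0,4): flips 1 -> legal
(0,5): no bracket -> illegal
(0,6): no bracket -> illegal
(1,4): flips 1 -> legal
(2,4): flips 1 -> legal
(3,6): flips 1 -> legal
(4,6): flips 3 -> legal
(5,2): flips 1 -> legal
(5,4): flips 2 -> legal
(5,6): flips 1 -> legal
(6,4): no bracket -> illegal
(6,5): no bracket -> illegal
(6,6): flips 2 -> legal

Answer: (0,4) (1,4) (2,4) (3,6) (4,6) (5,2) (5,4) (5,6) (6,6)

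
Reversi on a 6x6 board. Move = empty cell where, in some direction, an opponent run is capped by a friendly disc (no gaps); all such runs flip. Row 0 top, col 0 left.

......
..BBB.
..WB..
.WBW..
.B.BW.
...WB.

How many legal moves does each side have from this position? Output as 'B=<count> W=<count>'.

-- B to move --
(1,1): no bracket -> illegal
(2,0): no bracket -> illegal
(2,1): flips 2 -> legal
(2,4): no bracket -> illegal
(3,0): flips 1 -> legal
(3,4): flips 2 -> legal
(3,5): no bracket -> illegal
(4,0): flips 2 -> legal
(4,2): no bracket -> illegal
(4,5): flips 1 -> legal
(5,2): flips 1 -> legal
(5,5): no bracket -> illegal
B mobility = 6
-- W to move --
(0,1): no bracket -> illegal
(0,2): flips 1 -> legal
(0,3): flips 2 -> legal
(0,4): flips 1 -> legal
(0,5): no bracket -> illegal
(1,1): no bracket -> illegal
(1,5): no bracket -> illegal
(2,1): no bracket -> illegal
(2,4): flips 1 -> legal
(2,5): no bracket -> illegal
(3,0): no bracket -> illegal
(3,4): no bracket -> illegal
(4,0): no bracket -> illegal
(4,2): flips 2 -> legal
(4,5): no bracket -> illegal
(5,0): no bracket -> illegal
(5,1): flips 1 -> legal
(5,2): no bracket -> illegal
(5,5): flips 1 -> legal
W mobility = 7

Answer: B=6 W=7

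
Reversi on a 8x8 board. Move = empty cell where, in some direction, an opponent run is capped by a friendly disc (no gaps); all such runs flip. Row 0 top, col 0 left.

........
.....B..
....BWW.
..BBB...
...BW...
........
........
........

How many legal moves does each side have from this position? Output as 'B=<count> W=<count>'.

Answer: B=7 W=7

Derivation:
-- B to move --
(1,4): no bracket -> illegal
(1,6): flips 1 -> legal
(1,7): no bracket -> illegal
(2,7): flips 2 -> legal
(3,5): flips 1 -> legal
(3,6): no bracket -> illegal
(3,7): flips 1 -> legal
(4,5): flips 1 -> legal
(5,3): no bracket -> illegal
(5,4): flips 1 -> legal
(5,5): flips 1 -> legal
B mobility = 7
-- W to move --
(0,4): flips 1 -> legal
(0,5): flips 1 -> legal
(0,6): no bracket -> illegal
(1,3): no bracket -> illegal
(1,4): flips 2 -> legal
(1,6): no bracket -> illegal
(2,1): no bracket -> illegal
(2,2): flips 1 -> legal
(2,3): flips 1 -> legal
(3,1): no bracket -> illegal
(3,5): no bracket -> illegal
(4,1): no bracket -> illegal
(4,2): flips 1 -> legal
(4,5): no bracket -> illegal
(5,2): flips 2 -> legal
(5,3): no bracket -> illegal
(5,4): no bracket -> illegal
W mobility = 7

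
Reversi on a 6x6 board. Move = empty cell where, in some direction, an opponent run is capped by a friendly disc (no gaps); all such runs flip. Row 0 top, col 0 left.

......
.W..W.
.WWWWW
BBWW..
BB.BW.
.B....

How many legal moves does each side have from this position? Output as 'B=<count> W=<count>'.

Answer: B=7 W=4

Derivation:
-- B to move --
(0,0): no bracket -> illegal
(0,1): flips 2 -> legal
(0,2): no bracket -> illegal
(0,3): no bracket -> illegal
(0,4): no bracket -> illegal
(0,5): flips 3 -> legal
(1,0): flips 2 -> legal
(1,2): flips 1 -> legal
(1,3): flips 3 -> legal
(1,5): no bracket -> illegal
(2,0): no bracket -> illegal
(3,4): flips 2 -> legal
(3,5): no bracket -> illegal
(4,2): no bracket -> illegal
(4,5): flips 1 -> legal
(5,3): no bracket -> illegal
(5,4): no bracket -> illegal
(5,5): no bracket -> illegal
B mobility = 7
-- W to move --
(2,0): no bracket -> illegal
(3,4): no bracket -> illegal
(4,2): flips 1 -> legal
(5,0): flips 1 -> legal
(5,2): no bracket -> illegal
(5,3): flips 1 -> legal
(5,4): flips 1 -> legal
W mobility = 4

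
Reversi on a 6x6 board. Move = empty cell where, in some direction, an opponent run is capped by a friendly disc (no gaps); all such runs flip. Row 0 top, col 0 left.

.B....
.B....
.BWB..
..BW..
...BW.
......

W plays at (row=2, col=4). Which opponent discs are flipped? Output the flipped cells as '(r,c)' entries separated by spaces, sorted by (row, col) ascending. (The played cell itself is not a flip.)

Answer: (2,3)

Derivation:
Dir NW: first cell '.' (not opp) -> no flip
Dir N: first cell '.' (not opp) -> no flip
Dir NE: first cell '.' (not opp) -> no flip
Dir W: opp run (2,3) capped by W -> flip
Dir E: first cell '.' (not opp) -> no flip
Dir SW: first cell 'W' (not opp) -> no flip
Dir S: first cell '.' (not opp) -> no flip
Dir SE: first cell '.' (not opp) -> no flip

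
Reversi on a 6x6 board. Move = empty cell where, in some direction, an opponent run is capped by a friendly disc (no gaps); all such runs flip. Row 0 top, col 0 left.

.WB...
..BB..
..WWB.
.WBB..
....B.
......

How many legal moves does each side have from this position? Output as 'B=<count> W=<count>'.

-- B to move --
(0,0): flips 1 -> legal
(1,0): no bracket -> illegal
(1,1): flips 1 -> legal
(1,4): flips 1 -> legal
(2,0): no bracket -> illegal
(2,1): flips 2 -> legal
(3,0): flips 1 -> legal
(3,4): flips 1 -> legal
(4,0): flips 2 -> legal
(4,1): no bracket -> illegal
(4,2): no bracket -> illegal
B mobility = 7
-- W to move --
(0,3): flips 2 -> legal
(0,4): flips 1 -> legal
(1,1): no bracket -> illegal
(1,4): no bracket -> illegal
(1,5): no bracket -> illegal
(2,1): no bracket -> illegal
(2,5): flips 1 -> legal
(3,4): flips 2 -> legal
(3,5): no bracket -> illegal
(4,1): flips 1 -> legal
(4,2): flips 1 -> legal
(4,3): flips 1 -> legal
(4,5): no bracket -> illegal
(5,3): no bracket -> illegal
(5,4): no bracket -> illegal
(5,5): flips 2 -> legal
W mobility = 8

Answer: B=7 W=8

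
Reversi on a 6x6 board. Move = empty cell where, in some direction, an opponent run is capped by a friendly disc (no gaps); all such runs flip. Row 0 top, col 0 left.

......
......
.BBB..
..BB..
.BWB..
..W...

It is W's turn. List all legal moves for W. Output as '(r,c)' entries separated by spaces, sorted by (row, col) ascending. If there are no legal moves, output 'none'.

(1,0): no bracket -> illegal
(1,1): no bracket -> illegal
(1,2): flips 2 -> legal
(1,3): no bracket -> illegal
(1,4): no bracket -> illegal
(2,0): no bracket -> illegal
(2,4): flips 1 -> legal
(3,0): flips 1 -> legal
(3,1): no bracket -> illegal
(3,4): flips 1 -> legal
(4,0): flips 1 -> legal
(4,4): flips 1 -> legal
(5,0): no bracket -> illegal
(5,1): no bracket -> illegal
(5,3): no bracket -> illegal
(5,4): no bracket -> illegal

Answer: (1,2) (2,4) (3,0) (3,4) (4,0) (4,4)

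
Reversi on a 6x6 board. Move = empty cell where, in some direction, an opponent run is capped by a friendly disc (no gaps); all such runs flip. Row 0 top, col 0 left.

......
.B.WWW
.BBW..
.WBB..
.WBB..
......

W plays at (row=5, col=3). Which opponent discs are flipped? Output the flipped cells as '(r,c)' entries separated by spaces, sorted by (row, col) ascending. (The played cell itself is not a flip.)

Answer: (3,3) (4,2) (4,3)

Derivation:
Dir NW: opp run (4,2) capped by W -> flip
Dir N: opp run (4,3) (3,3) capped by W -> flip
Dir NE: first cell '.' (not opp) -> no flip
Dir W: first cell '.' (not opp) -> no flip
Dir E: first cell '.' (not opp) -> no flip
Dir SW: edge -> no flip
Dir S: edge -> no flip
Dir SE: edge -> no flip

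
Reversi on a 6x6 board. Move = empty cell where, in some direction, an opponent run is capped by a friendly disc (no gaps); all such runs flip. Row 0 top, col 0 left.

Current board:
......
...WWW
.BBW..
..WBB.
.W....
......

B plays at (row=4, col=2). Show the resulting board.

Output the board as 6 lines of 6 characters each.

Answer: ......
...WWW
.BBW..
..BBB.
.WB...
......

Derivation:
Place B at (4,2); scan 8 dirs for brackets.
Dir NW: first cell '.' (not opp) -> no flip
Dir N: opp run (3,2) capped by B -> flip
Dir NE: first cell 'B' (not opp) -> no flip
Dir W: opp run (4,1), next='.' -> no flip
Dir E: first cell '.' (not opp) -> no flip
Dir SW: first cell '.' (not opp) -> no flip
Dir S: first cell '.' (not opp) -> no flip
Dir SE: first cell '.' (not opp) -> no flip
All flips: (3,2)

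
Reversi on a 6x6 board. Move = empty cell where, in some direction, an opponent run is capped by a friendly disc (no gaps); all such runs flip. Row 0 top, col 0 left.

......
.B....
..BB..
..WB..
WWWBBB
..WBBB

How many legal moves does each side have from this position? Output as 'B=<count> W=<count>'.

-- B to move --
(2,1): flips 1 -> legal
(3,0): no bracket -> illegal
(3,1): flips 2 -> legal
(5,0): flips 2 -> legal
(5,1): flips 2 -> legal
B mobility = 4
-- W to move --
(0,0): no bracket -> illegal
(0,1): no bracket -> illegal
(0,2): no bracket -> illegal
(1,0): no bracket -> illegal
(1,2): flips 1 -> legal
(1,3): no bracket -> illegal
(1,4): flips 1 -> legal
(2,0): no bracket -> illegal
(2,1): no bracket -> illegal
(2,4): flips 1 -> legal
(3,1): no bracket -> illegal
(3,4): flips 2 -> legal
(3,5): no bracket -> illegal
W mobility = 4

Answer: B=4 W=4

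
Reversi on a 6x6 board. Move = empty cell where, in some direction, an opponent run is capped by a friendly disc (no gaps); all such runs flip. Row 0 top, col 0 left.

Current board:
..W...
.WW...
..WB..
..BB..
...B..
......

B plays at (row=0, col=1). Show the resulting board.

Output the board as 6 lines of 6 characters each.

Answer: .BW...
.WB...
..WB..
..BB..
...B..
......

Derivation:
Place B at (0,1); scan 8 dirs for brackets.
Dir NW: edge -> no flip
Dir N: edge -> no flip
Dir NE: edge -> no flip
Dir W: first cell '.' (not opp) -> no flip
Dir E: opp run (0,2), next='.' -> no flip
Dir SW: first cell '.' (not opp) -> no flip
Dir S: opp run (1,1), next='.' -> no flip
Dir SE: opp run (1,2) capped by B -> flip
All flips: (1,2)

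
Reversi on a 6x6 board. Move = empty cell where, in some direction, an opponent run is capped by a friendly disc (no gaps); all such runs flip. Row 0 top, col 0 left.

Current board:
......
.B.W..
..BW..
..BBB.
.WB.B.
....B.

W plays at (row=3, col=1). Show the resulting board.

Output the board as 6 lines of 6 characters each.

Answer: ......
.B.W..
..WW..
.WBBB.
.WB.B.
....B.

Derivation:
Place W at (3,1); scan 8 dirs for brackets.
Dir NW: first cell '.' (not opp) -> no flip
Dir N: first cell '.' (not opp) -> no flip
Dir NE: opp run (2,2) capped by W -> flip
Dir W: first cell '.' (not opp) -> no flip
Dir E: opp run (3,2) (3,3) (3,4), next='.' -> no flip
Dir SW: first cell '.' (not opp) -> no flip
Dir S: first cell 'W' (not opp) -> no flip
Dir SE: opp run (4,2), next='.' -> no flip
All flips: (2,2)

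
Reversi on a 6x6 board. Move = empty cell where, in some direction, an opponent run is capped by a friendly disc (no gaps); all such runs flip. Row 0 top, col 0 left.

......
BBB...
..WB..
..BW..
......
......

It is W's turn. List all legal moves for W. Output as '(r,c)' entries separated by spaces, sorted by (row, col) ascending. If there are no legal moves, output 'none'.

(0,0): flips 1 -> legal
(0,1): no bracket -> illegal
(0,2): flips 1 -> legal
(0,3): no bracket -> illegal
(1,3): flips 1 -> legal
(1,4): no bracket -> illegal
(2,0): no bracket -> illegal
(2,1): no bracket -> illegal
(2,4): flips 1 -> legal
(3,1): flips 1 -> legal
(3,4): no bracket -> illegal
(4,1): no bracket -> illegal
(4,2): flips 1 -> legal
(4,3): no bracket -> illegal

Answer: (0,0) (0,2) (1,3) (2,4) (3,1) (4,2)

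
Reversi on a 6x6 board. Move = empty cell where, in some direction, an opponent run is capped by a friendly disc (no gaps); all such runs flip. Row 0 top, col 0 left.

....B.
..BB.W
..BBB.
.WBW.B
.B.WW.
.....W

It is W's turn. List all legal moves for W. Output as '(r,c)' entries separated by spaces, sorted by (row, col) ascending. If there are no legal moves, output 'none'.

Answer: (0,3) (1,1) (2,1) (5,1)

Derivation:
(0,1): no bracket -> illegal
(0,2): no bracket -> illegal
(0,3): flips 2 -> legal
(0,5): no bracket -> illegal
(1,1): flips 1 -> legal
(1,4): no bracket -> illegal
(2,1): flips 1 -> legal
(2,5): no bracket -> illegal
(3,0): no bracket -> illegal
(3,4): no bracket -> illegal
(4,0): no bracket -> illegal
(4,2): no bracket -> illegal
(4,5): no bracket -> illegal
(5,0): no bracket -> illegal
(5,1): flips 1 -> legal
(5,2): no bracket -> illegal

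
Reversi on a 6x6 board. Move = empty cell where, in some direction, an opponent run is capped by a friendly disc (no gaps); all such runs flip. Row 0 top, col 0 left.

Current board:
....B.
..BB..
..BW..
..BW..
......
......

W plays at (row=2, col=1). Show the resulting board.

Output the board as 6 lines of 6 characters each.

Place W at (2,1); scan 8 dirs for brackets.
Dir NW: first cell '.' (not opp) -> no flip
Dir N: first cell '.' (not opp) -> no flip
Dir NE: opp run (1,2), next='.' -> no flip
Dir W: first cell '.' (not opp) -> no flip
Dir E: opp run (2,2) capped by W -> flip
Dir SW: first cell '.' (not opp) -> no flip
Dir S: first cell '.' (not opp) -> no flip
Dir SE: opp run (3,2), next='.' -> no flip
All flips: (2,2)

Answer: ....B.
..BB..
.WWW..
..BW..
......
......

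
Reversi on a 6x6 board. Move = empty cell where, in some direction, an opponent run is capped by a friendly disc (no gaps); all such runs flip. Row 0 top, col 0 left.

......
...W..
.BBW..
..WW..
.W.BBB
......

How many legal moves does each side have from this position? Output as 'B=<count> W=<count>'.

-- B to move --
(0,2): no bracket -> illegal
(0,3): flips 3 -> legal
(0,4): flips 1 -> legal
(1,2): no bracket -> illegal
(1,4): no bracket -> illegal
(2,4): flips 1 -> legal
(3,0): no bracket -> illegal
(3,1): no bracket -> illegal
(3,4): no bracket -> illegal
(4,0): no bracket -> illegal
(4,2): flips 1 -> legal
(5,0): no bracket -> illegal
(5,1): no bracket -> illegal
(5,2): no bracket -> illegal
B mobility = 4
-- W to move --
(1,0): flips 1 -> legal
(1,1): flips 1 -> legal
(1,2): flips 1 -> legal
(2,0): flips 2 -> legal
(3,0): no bracket -> illegal
(3,1): flips 1 -> legal
(3,4): no bracket -> illegal
(3,5): no bracket -> illegal
(4,2): no bracket -> illegal
(5,2): no bracket -> illegal
(5,3): flips 1 -> legal
(5,4): flips 1 -> legal
(5,5): flips 1 -> legal
W mobility = 8

Answer: B=4 W=8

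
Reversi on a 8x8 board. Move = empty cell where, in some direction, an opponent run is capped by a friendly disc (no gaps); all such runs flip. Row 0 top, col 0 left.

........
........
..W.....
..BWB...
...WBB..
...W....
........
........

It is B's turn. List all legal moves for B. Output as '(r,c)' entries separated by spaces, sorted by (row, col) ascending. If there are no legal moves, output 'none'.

(1,1): flips 2 -> legal
(1,2): flips 1 -> legal
(1,3): no bracket -> illegal
(2,1): no bracket -> illegal
(2,3): no bracket -> illegal
(2,4): no bracket -> illegal
(3,1): no bracket -> illegal
(4,2): flips 1 -> legal
(5,2): flips 1 -> legal
(5,4): flips 1 -> legal
(6,2): flips 1 -> legal
(6,3): no bracket -> illegal
(6,4): no bracket -> illegal

Answer: (1,1) (1,2) (4,2) (5,2) (5,4) (6,2)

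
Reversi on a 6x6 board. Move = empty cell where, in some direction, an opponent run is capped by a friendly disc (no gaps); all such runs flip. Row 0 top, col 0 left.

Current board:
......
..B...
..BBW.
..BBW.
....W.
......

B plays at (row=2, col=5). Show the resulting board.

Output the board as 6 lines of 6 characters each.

Place B at (2,5); scan 8 dirs for brackets.
Dir NW: first cell '.' (not opp) -> no flip
Dir N: first cell '.' (not opp) -> no flip
Dir NE: edge -> no flip
Dir W: opp run (2,4) capped by B -> flip
Dir E: edge -> no flip
Dir SW: opp run (3,4), next='.' -> no flip
Dir S: first cell '.' (not opp) -> no flip
Dir SE: edge -> no flip
All flips: (2,4)

Answer: ......
..B...
..BBBB
..BBW.
....W.
......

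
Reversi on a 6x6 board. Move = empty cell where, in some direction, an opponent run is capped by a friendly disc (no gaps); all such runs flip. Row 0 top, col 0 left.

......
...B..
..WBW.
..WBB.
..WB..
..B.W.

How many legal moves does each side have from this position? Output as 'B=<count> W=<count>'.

Answer: B=10 W=5

Derivation:
-- B to move --
(1,1): flips 1 -> legal
(1,2): flips 3 -> legal
(1,4): flips 1 -> legal
(1,5): flips 1 -> legal
(2,1): flips 2 -> legal
(2,5): flips 1 -> legal
(3,1): flips 2 -> legal
(3,5): flips 1 -> legal
(4,1): flips 2 -> legal
(4,4): no bracket -> illegal
(4,5): no bracket -> illegal
(5,1): flips 1 -> legal
(5,3): no bracket -> illegal
(5,5): no bracket -> illegal
B mobility = 10
-- W to move --
(0,2): flips 1 -> legal
(0,3): no bracket -> illegal
(0,4): flips 1 -> legal
(1,2): no bracket -> illegal
(1,4): flips 1 -> legal
(2,5): no bracket -> illegal
(3,5): flips 2 -> legal
(4,1): no bracket -> illegal
(4,4): flips 3 -> legal
(4,5): no bracket -> illegal
(5,1): no bracket -> illegal
(5,3): no bracket -> illegal
W mobility = 5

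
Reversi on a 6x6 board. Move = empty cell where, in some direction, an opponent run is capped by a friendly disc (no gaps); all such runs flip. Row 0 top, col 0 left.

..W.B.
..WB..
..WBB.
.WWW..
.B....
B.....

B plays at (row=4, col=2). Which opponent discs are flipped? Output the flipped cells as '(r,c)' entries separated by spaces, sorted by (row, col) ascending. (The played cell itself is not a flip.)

Answer: (3,3)

Derivation:
Dir NW: opp run (3,1), next='.' -> no flip
Dir N: opp run (3,2) (2,2) (1,2) (0,2), next=edge -> no flip
Dir NE: opp run (3,3) capped by B -> flip
Dir W: first cell 'B' (not opp) -> no flip
Dir E: first cell '.' (not opp) -> no flip
Dir SW: first cell '.' (not opp) -> no flip
Dir S: first cell '.' (not opp) -> no flip
Dir SE: first cell '.' (not opp) -> no flip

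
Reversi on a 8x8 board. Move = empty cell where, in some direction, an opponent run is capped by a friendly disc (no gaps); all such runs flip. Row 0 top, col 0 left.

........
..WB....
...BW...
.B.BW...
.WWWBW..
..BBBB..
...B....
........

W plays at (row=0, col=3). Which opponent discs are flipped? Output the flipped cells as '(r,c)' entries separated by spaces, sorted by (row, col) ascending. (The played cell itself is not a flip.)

Dir NW: edge -> no flip
Dir N: edge -> no flip
Dir NE: edge -> no flip
Dir W: first cell '.' (not opp) -> no flip
Dir E: first cell '.' (not opp) -> no flip
Dir SW: first cell 'W' (not opp) -> no flip
Dir S: opp run (1,3) (2,3) (3,3) capped by W -> flip
Dir SE: first cell '.' (not opp) -> no flip

Answer: (1,3) (2,3) (3,3)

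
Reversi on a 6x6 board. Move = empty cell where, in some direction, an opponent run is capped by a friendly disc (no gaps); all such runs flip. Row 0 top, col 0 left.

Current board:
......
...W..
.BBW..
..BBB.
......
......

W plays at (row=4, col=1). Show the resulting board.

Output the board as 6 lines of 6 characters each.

Place W at (4,1); scan 8 dirs for brackets.
Dir NW: first cell '.' (not opp) -> no flip
Dir N: first cell '.' (not opp) -> no flip
Dir NE: opp run (3,2) capped by W -> flip
Dir W: first cell '.' (not opp) -> no flip
Dir E: first cell '.' (not opp) -> no flip
Dir SW: first cell '.' (not opp) -> no flip
Dir S: first cell '.' (not opp) -> no flip
Dir SE: first cell '.' (not opp) -> no flip
All flips: (3,2)

Answer: ......
...W..
.BBW..
..WBB.
.W....
......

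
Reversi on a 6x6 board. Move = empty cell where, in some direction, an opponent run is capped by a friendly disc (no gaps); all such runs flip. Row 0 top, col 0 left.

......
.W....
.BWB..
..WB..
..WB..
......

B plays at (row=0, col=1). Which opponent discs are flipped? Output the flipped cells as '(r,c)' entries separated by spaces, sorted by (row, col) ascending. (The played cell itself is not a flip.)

Answer: (1,1)

Derivation:
Dir NW: edge -> no flip
Dir N: edge -> no flip
Dir NE: edge -> no flip
Dir W: first cell '.' (not opp) -> no flip
Dir E: first cell '.' (not opp) -> no flip
Dir SW: first cell '.' (not opp) -> no flip
Dir S: opp run (1,1) capped by B -> flip
Dir SE: first cell '.' (not opp) -> no flip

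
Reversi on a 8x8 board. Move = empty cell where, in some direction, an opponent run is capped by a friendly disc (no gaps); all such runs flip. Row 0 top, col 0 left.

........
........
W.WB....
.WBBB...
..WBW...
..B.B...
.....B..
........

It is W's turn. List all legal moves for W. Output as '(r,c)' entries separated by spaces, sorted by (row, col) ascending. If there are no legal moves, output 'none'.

(1,2): no bracket -> illegal
(1,3): no bracket -> illegal
(1,4): no bracket -> illegal
(2,1): no bracket -> illegal
(2,4): flips 3 -> legal
(2,5): no bracket -> illegal
(3,5): flips 3 -> legal
(4,1): no bracket -> illegal
(4,5): no bracket -> illegal
(5,1): no bracket -> illegal
(5,3): no bracket -> illegal
(5,5): no bracket -> illegal
(5,6): no bracket -> illegal
(6,1): no bracket -> illegal
(6,2): flips 1 -> legal
(6,3): no bracket -> illegal
(6,4): flips 1 -> legal
(6,6): no bracket -> illegal
(7,4): no bracket -> illegal
(7,5): no bracket -> illegal
(7,6): no bracket -> illegal

Answer: (2,4) (3,5) (6,2) (6,4)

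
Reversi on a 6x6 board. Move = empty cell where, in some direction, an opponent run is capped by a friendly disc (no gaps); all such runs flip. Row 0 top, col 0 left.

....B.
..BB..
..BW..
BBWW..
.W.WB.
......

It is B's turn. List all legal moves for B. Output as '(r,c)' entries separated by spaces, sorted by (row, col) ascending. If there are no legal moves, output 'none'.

(1,4): no bracket -> illegal
(2,1): no bracket -> illegal
(2,4): flips 1 -> legal
(3,4): flips 3 -> legal
(4,0): no bracket -> illegal
(4,2): flips 2 -> legal
(5,0): no bracket -> illegal
(5,1): flips 1 -> legal
(5,2): flips 1 -> legal
(5,3): flips 3 -> legal
(5,4): no bracket -> illegal

Answer: (2,4) (3,4) (4,2) (5,1) (5,2) (5,3)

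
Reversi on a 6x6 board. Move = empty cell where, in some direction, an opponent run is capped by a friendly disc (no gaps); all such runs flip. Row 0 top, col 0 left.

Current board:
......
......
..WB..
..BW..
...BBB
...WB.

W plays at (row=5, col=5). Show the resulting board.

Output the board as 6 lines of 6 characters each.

Answer: ......
......
..WB..
..BW..
...BWB
...WWW

Derivation:
Place W at (5,5); scan 8 dirs for brackets.
Dir NW: opp run (4,4) capped by W -> flip
Dir N: opp run (4,5), next='.' -> no flip
Dir NE: edge -> no flip
Dir W: opp run (5,4) capped by W -> flip
Dir E: edge -> no flip
Dir SW: edge -> no flip
Dir S: edge -> no flip
Dir SE: edge -> no flip
All flips: (4,4) (5,4)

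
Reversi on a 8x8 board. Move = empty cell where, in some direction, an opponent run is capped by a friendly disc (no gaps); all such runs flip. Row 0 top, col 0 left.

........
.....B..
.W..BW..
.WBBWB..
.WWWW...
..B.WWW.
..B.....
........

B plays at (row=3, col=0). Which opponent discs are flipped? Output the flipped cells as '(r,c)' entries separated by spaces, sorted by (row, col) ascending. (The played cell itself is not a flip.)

Dir NW: edge -> no flip
Dir N: first cell '.' (not opp) -> no flip
Dir NE: opp run (2,1), next='.' -> no flip
Dir W: edge -> no flip
Dir E: opp run (3,1) capped by B -> flip
Dir SW: edge -> no flip
Dir S: first cell '.' (not opp) -> no flip
Dir SE: opp run (4,1) capped by B -> flip

Answer: (3,1) (4,1)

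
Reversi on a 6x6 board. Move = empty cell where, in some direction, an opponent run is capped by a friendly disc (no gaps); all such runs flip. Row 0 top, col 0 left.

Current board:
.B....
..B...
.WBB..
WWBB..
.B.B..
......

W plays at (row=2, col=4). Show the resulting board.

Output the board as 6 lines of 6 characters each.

Answer: .B....
..B...
.WWWW.
WWBB..
.B.B..
......

Derivation:
Place W at (2,4); scan 8 dirs for brackets.
Dir NW: first cell '.' (not opp) -> no flip
Dir N: first cell '.' (not opp) -> no flip
Dir NE: first cell '.' (not opp) -> no flip
Dir W: opp run (2,3) (2,2) capped by W -> flip
Dir E: first cell '.' (not opp) -> no flip
Dir SW: opp run (3,3), next='.' -> no flip
Dir S: first cell '.' (not opp) -> no flip
Dir SE: first cell '.' (not opp) -> no flip
All flips: (2,2) (2,3)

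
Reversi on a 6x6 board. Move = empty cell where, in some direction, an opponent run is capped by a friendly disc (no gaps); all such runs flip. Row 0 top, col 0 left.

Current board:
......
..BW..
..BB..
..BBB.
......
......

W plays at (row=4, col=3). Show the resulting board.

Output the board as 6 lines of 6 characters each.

Answer: ......
..BW..
..BW..
..BWB.
...W..
......

Derivation:
Place W at (4,3); scan 8 dirs for brackets.
Dir NW: opp run (3,2), next='.' -> no flip
Dir N: opp run (3,3) (2,3) capped by W -> flip
Dir NE: opp run (3,4), next='.' -> no flip
Dir W: first cell '.' (not opp) -> no flip
Dir E: first cell '.' (not opp) -> no flip
Dir SW: first cell '.' (not opp) -> no flip
Dir S: first cell '.' (not opp) -> no flip
Dir SE: first cell '.' (not opp) -> no flip
All flips: (2,3) (3,3)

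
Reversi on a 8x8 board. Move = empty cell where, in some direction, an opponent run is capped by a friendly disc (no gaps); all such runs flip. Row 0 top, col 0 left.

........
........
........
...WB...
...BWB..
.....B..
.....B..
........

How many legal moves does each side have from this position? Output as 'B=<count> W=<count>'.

Answer: B=4 W=6

Derivation:
-- B to move --
(2,2): flips 2 -> legal
(2,3): flips 1 -> legal
(2,4): no bracket -> illegal
(3,2): flips 1 -> legal
(3,5): no bracket -> illegal
(4,2): no bracket -> illegal
(5,3): no bracket -> illegal
(5,4): flips 1 -> legal
B mobility = 4
-- W to move --
(2,3): no bracket -> illegal
(2,4): flips 1 -> legal
(2,5): no bracket -> illegal
(3,2): no bracket -> illegal
(3,5): flips 1 -> legal
(3,6): no bracket -> illegal
(4,2): flips 1 -> legal
(4,6): flips 1 -> legal
(5,2): no bracket -> illegal
(5,3): flips 1 -> legal
(5,4): no bracket -> illegal
(5,6): no bracket -> illegal
(6,4): no bracket -> illegal
(6,6): flips 1 -> legal
(7,4): no bracket -> illegal
(7,5): no bracket -> illegal
(7,6): no bracket -> illegal
W mobility = 6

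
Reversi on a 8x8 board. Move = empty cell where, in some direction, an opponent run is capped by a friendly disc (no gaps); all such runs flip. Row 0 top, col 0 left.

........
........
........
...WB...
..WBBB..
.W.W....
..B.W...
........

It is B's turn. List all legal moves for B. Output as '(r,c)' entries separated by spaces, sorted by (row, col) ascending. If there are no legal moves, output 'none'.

Answer: (2,2) (2,3) (3,2) (4,0) (4,1) (6,3)

Derivation:
(2,2): flips 1 -> legal
(2,3): flips 1 -> legal
(2,4): no bracket -> illegal
(3,1): no bracket -> illegal
(3,2): flips 1 -> legal
(4,0): flips 1 -> legal
(4,1): flips 1 -> legal
(5,0): no bracket -> illegal
(5,2): no bracket -> illegal
(5,4): no bracket -> illegal
(5,5): no bracket -> illegal
(6,0): no bracket -> illegal
(6,1): no bracket -> illegal
(6,3): flips 1 -> legal
(6,5): no bracket -> illegal
(7,3): no bracket -> illegal
(7,4): no bracket -> illegal
(7,5): no bracket -> illegal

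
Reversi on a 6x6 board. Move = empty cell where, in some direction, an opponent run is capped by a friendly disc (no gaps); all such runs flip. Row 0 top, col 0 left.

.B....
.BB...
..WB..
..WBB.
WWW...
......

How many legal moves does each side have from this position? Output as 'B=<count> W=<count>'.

Answer: B=5 W=6

Derivation:
-- B to move --
(1,3): no bracket -> illegal
(2,1): flips 1 -> legal
(3,0): no bracket -> illegal
(3,1): flips 1 -> legal
(4,3): no bracket -> illegal
(5,0): flips 2 -> legal
(5,1): flips 1 -> legal
(5,2): flips 3 -> legal
(5,3): no bracket -> illegal
B mobility = 5
-- W to move --
(0,0): flips 1 -> legal
(0,2): flips 1 -> legal
(0,3): no bracket -> illegal
(1,0): no bracket -> illegal
(1,3): no bracket -> illegal
(1,4): flips 1 -> legal
(2,0): no bracket -> illegal
(2,1): no bracket -> illegal
(2,4): flips 2 -> legal
(2,5): no bracket -> illegal
(3,5): flips 2 -> legal
(4,3): no bracket -> illegal
(4,4): flips 1 -> legal
(4,5): no bracket -> illegal
W mobility = 6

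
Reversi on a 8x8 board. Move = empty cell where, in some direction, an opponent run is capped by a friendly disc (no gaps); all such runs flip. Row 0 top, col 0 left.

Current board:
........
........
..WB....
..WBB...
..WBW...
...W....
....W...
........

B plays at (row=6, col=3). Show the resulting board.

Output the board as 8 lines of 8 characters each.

Place B at (6,3); scan 8 dirs for brackets.
Dir NW: first cell '.' (not opp) -> no flip
Dir N: opp run (5,3) capped by B -> flip
Dir NE: first cell '.' (not opp) -> no flip
Dir W: first cell '.' (not opp) -> no flip
Dir E: opp run (6,4), next='.' -> no flip
Dir SW: first cell '.' (not opp) -> no flip
Dir S: first cell '.' (not opp) -> no flip
Dir SE: first cell '.' (not opp) -> no flip
All flips: (5,3)

Answer: ........
........
..WB....
..WBB...
..WBW...
...B....
...BW...
........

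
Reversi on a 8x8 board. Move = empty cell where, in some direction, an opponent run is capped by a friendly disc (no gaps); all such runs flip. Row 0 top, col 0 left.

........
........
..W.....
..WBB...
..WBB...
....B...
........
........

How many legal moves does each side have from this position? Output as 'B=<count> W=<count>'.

-- B to move --
(1,1): flips 1 -> legal
(1,2): no bracket -> illegal
(1,3): no bracket -> illegal
(2,1): flips 1 -> legal
(2,3): no bracket -> illegal
(3,1): flips 1 -> legal
(4,1): flips 1 -> legal
(5,1): flips 1 -> legal
(5,2): no bracket -> illegal
(5,3): no bracket -> illegal
B mobility = 5
-- W to move --
(2,3): no bracket -> illegal
(2,4): flips 1 -> legal
(2,5): no bracket -> illegal
(3,5): flips 2 -> legal
(4,5): flips 2 -> legal
(5,2): no bracket -> illegal
(5,3): no bracket -> illegal
(5,5): flips 2 -> legal
(6,3): no bracket -> illegal
(6,4): no bracket -> illegal
(6,5): flips 2 -> legal
W mobility = 5

Answer: B=5 W=5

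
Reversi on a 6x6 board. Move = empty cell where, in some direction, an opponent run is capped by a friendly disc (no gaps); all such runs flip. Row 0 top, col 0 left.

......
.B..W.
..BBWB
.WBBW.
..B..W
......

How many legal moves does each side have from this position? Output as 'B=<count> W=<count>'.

-- B to move --
(0,3): flips 1 -> legal
(0,4): no bracket -> illegal
(0,5): flips 1 -> legal
(1,3): no bracket -> illegal
(1,5): flips 1 -> legal
(2,0): flips 1 -> legal
(2,1): no bracket -> illegal
(3,0): flips 1 -> legal
(3,5): flips 1 -> legal
(4,0): flips 1 -> legal
(4,1): no bracket -> illegal
(4,3): flips 1 -> legal
(4,4): no bracket -> illegal
(5,4): no bracket -> illegal
(5,5): no bracket -> illegal
B mobility = 8
-- W to move --
(0,0): no bracket -> illegal
(0,1): no bracket -> illegal
(0,2): no bracket -> illegal
(1,0): no bracket -> illegal
(1,2): flips 1 -> legal
(1,3): flips 1 -> legal
(1,5): no bracket -> illegal
(2,0): no bracket -> illegal
(2,1): flips 2 -> legal
(3,5): no bracket -> illegal
(4,1): flips 2 -> legal
(4,3): no bracket -> illegal
(4,4): no bracket -> illegal
(5,1): flips 2 -> legal
(5,2): no bracket -> illegal
(5,3): flips 1 -> legal
W mobility = 6

Answer: B=8 W=6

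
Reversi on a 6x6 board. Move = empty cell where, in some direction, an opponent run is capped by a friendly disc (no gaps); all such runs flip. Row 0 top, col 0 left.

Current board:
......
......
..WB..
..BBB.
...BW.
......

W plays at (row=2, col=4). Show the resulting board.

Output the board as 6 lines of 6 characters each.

Answer: ......
......
..WWW.
..BBW.
...BW.
......

Derivation:
Place W at (2,4); scan 8 dirs for brackets.
Dir NW: first cell '.' (not opp) -> no flip
Dir N: first cell '.' (not opp) -> no flip
Dir NE: first cell '.' (not opp) -> no flip
Dir W: opp run (2,3) capped by W -> flip
Dir E: first cell '.' (not opp) -> no flip
Dir SW: opp run (3,3), next='.' -> no flip
Dir S: opp run (3,4) capped by W -> flip
Dir SE: first cell '.' (not opp) -> no flip
All flips: (2,3) (3,4)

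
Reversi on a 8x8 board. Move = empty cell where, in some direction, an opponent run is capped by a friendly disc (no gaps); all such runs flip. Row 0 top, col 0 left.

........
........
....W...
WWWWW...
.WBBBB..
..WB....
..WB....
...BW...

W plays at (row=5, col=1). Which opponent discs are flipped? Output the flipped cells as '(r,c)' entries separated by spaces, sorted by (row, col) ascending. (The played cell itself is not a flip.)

Dir NW: first cell '.' (not opp) -> no flip
Dir N: first cell 'W' (not opp) -> no flip
Dir NE: opp run (4,2) capped by W -> flip
Dir W: first cell '.' (not opp) -> no flip
Dir E: first cell 'W' (not opp) -> no flip
Dir SW: first cell '.' (not opp) -> no flip
Dir S: first cell '.' (not opp) -> no flip
Dir SE: first cell 'W' (not opp) -> no flip

Answer: (4,2)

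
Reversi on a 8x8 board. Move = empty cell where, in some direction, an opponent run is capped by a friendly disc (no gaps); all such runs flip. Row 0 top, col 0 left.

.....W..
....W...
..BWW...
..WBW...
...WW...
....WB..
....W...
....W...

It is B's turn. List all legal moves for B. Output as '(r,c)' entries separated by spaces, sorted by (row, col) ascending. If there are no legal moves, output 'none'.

Answer: (1,3) (1,5) (2,5) (3,1) (3,5) (4,2) (5,3) (7,3)

Derivation:
(0,3): no bracket -> illegal
(0,4): no bracket -> illegal
(0,6): no bracket -> illegal
(1,2): no bracket -> illegal
(1,3): flips 1 -> legal
(1,5): flips 1 -> legal
(1,6): no bracket -> illegal
(2,1): no bracket -> illegal
(2,5): flips 2 -> legal
(3,1): flips 1 -> legal
(3,5): flips 1 -> legal
(4,1): no bracket -> illegal
(4,2): flips 1 -> legal
(4,5): no bracket -> illegal
(5,2): no bracket -> illegal
(5,3): flips 2 -> legal
(6,3): no bracket -> illegal
(6,5): no bracket -> illegal
(7,3): flips 1 -> legal
(7,5): no bracket -> illegal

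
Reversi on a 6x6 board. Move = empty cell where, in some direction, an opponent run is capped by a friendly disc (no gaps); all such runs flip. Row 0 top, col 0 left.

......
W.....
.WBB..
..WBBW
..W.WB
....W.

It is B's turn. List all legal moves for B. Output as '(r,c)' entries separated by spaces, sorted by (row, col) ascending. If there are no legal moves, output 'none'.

Answer: (2,0) (2,5) (3,1) (4,1) (4,3) (5,1) (5,2) (5,5)

Derivation:
(0,0): no bracket -> illegal
(0,1): no bracket -> illegal
(1,1): no bracket -> illegal
(1,2): no bracket -> illegal
(2,0): flips 1 -> legal
(2,4): no bracket -> illegal
(2,5): flips 1 -> legal
(3,0): no bracket -> illegal
(3,1): flips 1 -> legal
(4,1): flips 1 -> legal
(4,3): flips 1 -> legal
(5,1): flips 1 -> legal
(5,2): flips 2 -> legal
(5,3): no bracket -> illegal
(5,5): flips 1 -> legal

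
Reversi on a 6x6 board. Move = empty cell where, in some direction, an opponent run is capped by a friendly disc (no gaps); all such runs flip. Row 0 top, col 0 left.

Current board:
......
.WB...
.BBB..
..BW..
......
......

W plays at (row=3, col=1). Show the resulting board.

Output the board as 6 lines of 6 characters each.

Place W at (3,1); scan 8 dirs for brackets.
Dir NW: first cell '.' (not opp) -> no flip
Dir N: opp run (2,1) capped by W -> flip
Dir NE: opp run (2,2), next='.' -> no flip
Dir W: first cell '.' (not opp) -> no flip
Dir E: opp run (3,2) capped by W -> flip
Dir SW: first cell '.' (not opp) -> no flip
Dir S: first cell '.' (not opp) -> no flip
Dir SE: first cell '.' (not opp) -> no flip
All flips: (2,1) (3,2)

Answer: ......
.WB...
.WBB..
.WWW..
......
......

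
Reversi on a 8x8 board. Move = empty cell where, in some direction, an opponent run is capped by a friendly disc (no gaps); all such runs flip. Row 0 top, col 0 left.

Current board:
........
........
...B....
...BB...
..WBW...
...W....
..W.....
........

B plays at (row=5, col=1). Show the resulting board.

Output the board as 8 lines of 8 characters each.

Place B at (5,1); scan 8 dirs for brackets.
Dir NW: first cell '.' (not opp) -> no flip
Dir N: first cell '.' (not opp) -> no flip
Dir NE: opp run (4,2) capped by B -> flip
Dir W: first cell '.' (not opp) -> no flip
Dir E: first cell '.' (not opp) -> no flip
Dir SW: first cell '.' (not opp) -> no flip
Dir S: first cell '.' (not opp) -> no flip
Dir SE: opp run (6,2), next='.' -> no flip
All flips: (4,2)

Answer: ........
........
...B....
...BB...
..BBW...
.B.W....
..W.....
........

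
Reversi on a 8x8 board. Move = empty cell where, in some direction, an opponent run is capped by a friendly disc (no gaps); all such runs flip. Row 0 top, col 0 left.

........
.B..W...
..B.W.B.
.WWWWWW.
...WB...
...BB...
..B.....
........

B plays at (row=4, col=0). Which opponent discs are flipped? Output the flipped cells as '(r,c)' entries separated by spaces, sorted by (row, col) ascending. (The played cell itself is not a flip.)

Dir NW: edge -> no flip
Dir N: first cell '.' (not opp) -> no flip
Dir NE: opp run (3,1) capped by B -> flip
Dir W: edge -> no flip
Dir E: first cell '.' (not opp) -> no flip
Dir SW: edge -> no flip
Dir S: first cell '.' (not opp) -> no flip
Dir SE: first cell '.' (not opp) -> no flip

Answer: (3,1)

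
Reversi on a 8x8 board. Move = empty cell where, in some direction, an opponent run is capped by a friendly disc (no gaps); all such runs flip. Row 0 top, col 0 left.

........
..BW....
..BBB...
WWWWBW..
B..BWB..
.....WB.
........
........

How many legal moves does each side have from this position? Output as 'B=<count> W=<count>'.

Answer: B=14 W=10

Derivation:
-- B to move --
(0,2): flips 1 -> legal
(0,3): flips 1 -> legal
(0,4): flips 1 -> legal
(1,4): flips 1 -> legal
(2,0): flips 1 -> legal
(2,1): flips 1 -> legal
(2,5): flips 1 -> legal
(2,6): no bracket -> illegal
(3,6): flips 1 -> legal
(4,1): flips 1 -> legal
(4,2): flips 2 -> legal
(4,6): flips 1 -> legal
(5,3): no bracket -> illegal
(5,4): flips 2 -> legal
(6,4): no bracket -> illegal
(6,5): flips 1 -> legal
(6,6): flips 3 -> legal
B mobility = 14
-- W to move --
(0,1): no bracket -> illegal
(0,2): flips 2 -> legal
(0,3): no bracket -> illegal
(1,1): flips 2 -> legal
(1,4): flips 3 -> legal
(1,5): flips 1 -> legal
(2,1): no bracket -> illegal
(2,5): no bracket -> illegal
(3,6): no bracket -> illegal
(4,1): no bracket -> illegal
(4,2): flips 1 -> legal
(4,6): flips 1 -> legal
(4,7): no bracket -> illegal
(5,0): flips 1 -> legal
(5,1): no bracket -> illegal
(5,2): no bracket -> illegal
(5,3): flips 1 -> legal
(5,4): flips 1 -> legal
(5,7): flips 1 -> legal
(6,5): no bracket -> illegal
(6,6): no bracket -> illegal
(6,7): no bracket -> illegal
W mobility = 10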